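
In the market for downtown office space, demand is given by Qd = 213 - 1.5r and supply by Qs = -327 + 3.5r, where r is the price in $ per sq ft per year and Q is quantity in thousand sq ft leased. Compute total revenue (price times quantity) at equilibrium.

Total revenue = 5508

At equilibrium Qd = Qs, so 213 - 1.5r = -327 + 3.5r; collecting terms, 540 = 5r and r* = 108.
Then Q* = 213 - 1.5(108) = 51.
Total revenue = r* × Q* = 108 × 51 = 5508.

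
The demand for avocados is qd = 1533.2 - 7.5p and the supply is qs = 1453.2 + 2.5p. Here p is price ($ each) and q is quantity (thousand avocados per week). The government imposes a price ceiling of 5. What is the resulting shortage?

Shortage = 30

At p = 5: qd = 1495.7 and qs = 1465.7.
Shortage = qd - qs = 1495.7 - 1465.7 = 30.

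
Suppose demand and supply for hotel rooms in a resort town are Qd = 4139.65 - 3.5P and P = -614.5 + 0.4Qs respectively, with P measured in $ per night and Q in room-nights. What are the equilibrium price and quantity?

Solving each curve for Q: Qs = 1536.25 + 2.5P.
At equilibrium Qd = Qs, so 4139.65 - 3.5P = 1536.25 + 2.5P; collecting terms, 2603.4 = 6P and P* = 433.9.
Substitute back: Q* = 4139.65 - 3.5(433.9) = 2621.

P* = 433.9, Q* = 2621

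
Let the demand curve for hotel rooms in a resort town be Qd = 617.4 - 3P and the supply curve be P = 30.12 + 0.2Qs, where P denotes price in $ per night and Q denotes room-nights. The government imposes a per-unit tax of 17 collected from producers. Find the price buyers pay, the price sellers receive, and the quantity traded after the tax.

P_b = 106.625, P_s = 89.625, Q = 297.525

Inverting to quantity form: Qs = -150.6 + 5P.
The tax drives a wedge P_b - P_s = 17. Substituting P_s = P_b - 17 into supply: Qs = -235.6 + 5P_b.
Market clearing requires 617.4 - 3P_b = -235.6 + 5P_b; hence 853 = 8P_b and P_b = 106.625.
Then P_s = 106.625 - 17 = 89.625 and Q = 617.4 - 3(106.625) = 297.525.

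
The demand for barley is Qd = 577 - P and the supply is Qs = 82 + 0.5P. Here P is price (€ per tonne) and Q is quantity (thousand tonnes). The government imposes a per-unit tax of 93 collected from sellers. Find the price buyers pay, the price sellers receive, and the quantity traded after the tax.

With a tax of 93 on sellers, they supply based on the net price P_s = P_b - 93, so Qs = 35.5 + 0.5P_b.
Equate demand and the shifted supply: 577 - P_b = 35.5 + 0.5P_b, giving 1.5P_b = 541.5, so P_b = 361.
So P_s = 268 and the quantity traded is Q = 577 - 361 = 216.

P_b = 361, P_s = 268, Q = 216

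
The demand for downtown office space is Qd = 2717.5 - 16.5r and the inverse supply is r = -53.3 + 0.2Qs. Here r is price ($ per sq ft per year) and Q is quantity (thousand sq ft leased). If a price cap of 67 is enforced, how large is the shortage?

Solving each curve for Q: Qs = 266.5 + 5r.
Evaluating both curves at the ceiling price 67 gives Qd = 1612, Qs = 601.5.
Shortage = Qd - Qs = 1612 - 601.5 = 1010.5.

Shortage = 1010.5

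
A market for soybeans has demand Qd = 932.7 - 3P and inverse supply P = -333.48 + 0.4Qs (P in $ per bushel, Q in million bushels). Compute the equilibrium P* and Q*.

Inverting to quantity form: Qs = 833.7 + 2.5P.
Equating demand and supply, 932.7 - 3P = 833.7 + 2.5P gives 5.5P = 99, so P* = 18.
Plugging P* into demand: Q* = 932.7 - 3(18) = 878.7.

P* = 18, Q* = 878.7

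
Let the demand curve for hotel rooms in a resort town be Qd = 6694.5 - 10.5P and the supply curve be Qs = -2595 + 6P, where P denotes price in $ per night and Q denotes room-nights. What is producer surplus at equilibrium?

Producer surplus = 51090.75

Set Qd = Qs: 6694.5 - 10.5P = -2595 + 6P, so 9289.5 = 16.5P and P* = 563.
Plugging P* into demand: Q* = 6694.5 - 10.5(563) = 783.
Supply choke price (Qs = 0): P = 432.5. Producer surplus = ½ × (563 - 432.5) × 783 = 51090.75.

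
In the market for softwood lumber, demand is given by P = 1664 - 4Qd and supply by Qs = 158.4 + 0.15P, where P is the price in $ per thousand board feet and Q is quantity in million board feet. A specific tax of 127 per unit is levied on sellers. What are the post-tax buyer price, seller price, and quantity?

Inverting to quantity form: Qd = 416 - 0.25P.
Sellers keep P_s = P_b - 127 per unit, so supply in terms of the buyer price is Qs = 139.35 + 0.15P_b.
Set Qd = Qs: 416 - 0.25P_b = 139.35 + 0.15P_b, so 276.65 = 0.4P_b and P_b = 691.625.
So P_s = 564.625 and the quantity traded is Q = 416 - 0.25(691.625) = 243.09375.

P_b = 691.625, P_s = 564.625, Q = 243.09375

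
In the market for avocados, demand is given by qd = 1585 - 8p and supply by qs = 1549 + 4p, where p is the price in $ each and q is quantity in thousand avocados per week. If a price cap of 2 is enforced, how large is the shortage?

Evaluating both curves at the ceiling price 2 gives qd = 1569, qs = 1557.
Shortage = qd - qs = 1569 - 1557 = 12.

Shortage = 12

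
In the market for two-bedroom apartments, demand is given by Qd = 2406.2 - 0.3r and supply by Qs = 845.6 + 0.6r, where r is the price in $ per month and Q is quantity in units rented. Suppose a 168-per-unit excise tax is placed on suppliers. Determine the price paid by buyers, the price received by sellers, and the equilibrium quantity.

r_b = 1846, r_s = 1678, Q = 1852.4

With a tax of 168 on suppliers, they supply based on the net price r_s = r_b - 168, so Qs = 744.8 + 0.6r_b.
Market clearing requires 2406.2 - 0.3r_b = 744.8 + 0.6r_b; hence 1661.4 = 0.9r_b and r_b = 1846.
Then r_s = 1846 - 168 = 1678 and Q = 2406.2 - 0.3(1846) = 1852.4.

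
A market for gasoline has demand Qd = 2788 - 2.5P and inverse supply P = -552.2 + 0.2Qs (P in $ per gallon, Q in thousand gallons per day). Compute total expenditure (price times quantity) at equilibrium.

Rewriting in direct form: Qs = 2761 + 5P.
The market clears where 2788 - 2.5P = 2761 + 5P. Rearranging, 7.5P = 27, hence P* = 3.6.
Substitute back: Q* = 2788 - 2.5(3.6) = 2779.
Total expenditure = P* × Q* = 3.6 × 2779 = 10004.4.

Total expenditure = 10004.4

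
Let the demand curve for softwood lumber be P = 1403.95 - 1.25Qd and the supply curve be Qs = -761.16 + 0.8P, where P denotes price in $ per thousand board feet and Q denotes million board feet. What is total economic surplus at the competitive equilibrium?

Total surplus = 40951.25

Rewriting in direct form: Qd = 1123.16 - 0.8P.
The market clears where 1123.16 - 0.8P = -761.16 + 0.8P. Rearranging, 1.6P = 1884.32, hence P* = 1177.7.
Then Q* = 1123.16 - 0.8(1177.7) = 181.
Demand choke price = 1403.95; supply choke price = 951.45. CS = ½(1403.95 - 1177.7)(181) = 20475.625; PS = ½(1177.7 - 951.45)(181) = 20475.625. Total surplus = 40951.25.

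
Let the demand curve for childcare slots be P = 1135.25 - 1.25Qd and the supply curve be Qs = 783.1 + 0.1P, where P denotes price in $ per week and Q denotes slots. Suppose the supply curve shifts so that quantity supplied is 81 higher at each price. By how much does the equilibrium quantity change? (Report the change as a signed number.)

In direct form, Qd = 908.2 - 0.8P.
Equating demand and supply, 908.2 - 0.8P = 783.1 + 0.1P gives 0.9P = 125.1, so P* = 139.
Substitute back: Q* = 908.2 - 0.8(139) = 797.
After the shift, supply is Qs = 864.1 + 0.1P.
New equilibrium: 44.1 = 0.9P, so P = 49 and Q = 869.
ΔQ = 869 - 797 = 72.

ΔQ = 72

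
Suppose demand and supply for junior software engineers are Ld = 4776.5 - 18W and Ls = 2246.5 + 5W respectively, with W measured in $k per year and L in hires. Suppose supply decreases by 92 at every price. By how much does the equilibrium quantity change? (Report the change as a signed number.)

At equilibrium Ld = Ls, so 4776.5 - 18W = 2246.5 + 5W; collecting terms, 2530 = 23W and W* = 110.
Then L* = 4776.5 - 18(110) = 2796.5.
After the shift, supply is Ls = 2154.5 + 5W.
The new intersection has 2622 = 23W, i.e. W = 114, L = 2724.5.
ΔL = 2724.5 - 2796.5 = -72.

ΔL = -72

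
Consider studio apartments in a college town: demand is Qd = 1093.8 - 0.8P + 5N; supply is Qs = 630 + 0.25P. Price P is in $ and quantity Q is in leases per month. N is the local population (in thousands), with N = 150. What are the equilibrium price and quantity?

With N = 150, demand is Qd = 1843.8 - 0.8P.
The market clears where 1843.8 - 0.8P = 630 + 0.25P. Rearranging, 1.05P = 1213.8, hence P* = 1156.
Substitute back: Q* = 1843.8 - 0.8(1156) = 919.

P* = 1156, Q* = 919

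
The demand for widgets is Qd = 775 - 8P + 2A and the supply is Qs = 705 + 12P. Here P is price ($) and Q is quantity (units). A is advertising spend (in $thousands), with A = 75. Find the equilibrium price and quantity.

With A = 75, demand is Qd = 925 - 8P.
The market clears where 925 - 8P = 705 + 12P. Rearranging, 20P = 220, hence P* = 11.
Plugging P* into demand: Q* = 925 - 8(11) = 837.

P* = 11, Q* = 837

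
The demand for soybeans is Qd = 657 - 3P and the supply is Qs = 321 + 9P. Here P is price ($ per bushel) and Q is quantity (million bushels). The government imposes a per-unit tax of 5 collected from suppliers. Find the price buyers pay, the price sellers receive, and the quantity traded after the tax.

With a tax of 5 on suppliers, they supply based on the net price P_s = P_b - 5, so Qs = 276 + 9P_b.
Set Qd = Qs: 657 - 3P_b = 276 + 9P_b, so 381 = 12P_b and P_b = 31.75.
Then P_s = 31.75 - 5 = 26.75 and Q = 657 - 3(31.75) = 561.75.

P_b = 31.75, P_s = 26.75, Q = 561.75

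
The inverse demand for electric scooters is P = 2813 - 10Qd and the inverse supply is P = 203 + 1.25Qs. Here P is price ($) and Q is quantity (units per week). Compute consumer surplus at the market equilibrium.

Consumer surplus = 269120

Rewriting in direct form: Qd = 281.3 - 0.1P and Qs = -162.4 + 0.8P.
Equating demand and supply, 281.3 - 0.1P = -162.4 + 0.8P gives 0.9P = 443.7, so P* = 493.
Then Q* = 281.3 - 0.1(493) = 232.
Demand choke price (Qd = 0): P = 281.3/0.1 = 2813. Consumer surplus = ½ × (2813 - 493) × 232 = 269120.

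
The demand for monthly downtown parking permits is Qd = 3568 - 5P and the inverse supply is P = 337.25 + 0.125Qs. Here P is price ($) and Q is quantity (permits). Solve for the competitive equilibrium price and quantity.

P* = 482, Q* = 1158

In direct form, Qs = -2698 + 8P.
Set Qd = Qs: 3568 - 5P = -2698 + 8P, so 6266 = 13P and P* = 482.
Substitute back: Q* = 3568 - 5(482) = 1158.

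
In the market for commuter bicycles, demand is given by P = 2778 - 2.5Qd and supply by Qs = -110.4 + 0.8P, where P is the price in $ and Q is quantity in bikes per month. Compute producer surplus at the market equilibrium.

Inverting to quantity form: Qd = 1111.2 - 0.4P.
Set Qd = Qs: 1111.2 - 0.4P = -110.4 + 0.8P, so 1221.6 = 1.2P and P* = 1018.
Substitute back: Q* = 1111.2 - 0.4(1018) = 704.
Supply choke price (Qs = 0): P = 138. Producer surplus = ½ × (1018 - 138) × 704 = 309760.

Producer surplus = 309760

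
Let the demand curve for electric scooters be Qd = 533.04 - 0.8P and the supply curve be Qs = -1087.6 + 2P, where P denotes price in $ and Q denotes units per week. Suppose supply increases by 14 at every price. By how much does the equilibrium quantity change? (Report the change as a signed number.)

The market clears where 533.04 - 0.8P = -1087.6 + 2P. Rearranging, 2.8P = 1620.64, hence P* = 578.8.
From the demand curve, Q* = 533.04 - 0.8(578.8) = 70.
After the shift, supply is Qs = -1073.6 + 2P.
Re-solving, 2.8P = 1606.64 gives P = 573.8 and Q = 74.
ΔQ = 74 - 70 = 4.

ΔQ = 4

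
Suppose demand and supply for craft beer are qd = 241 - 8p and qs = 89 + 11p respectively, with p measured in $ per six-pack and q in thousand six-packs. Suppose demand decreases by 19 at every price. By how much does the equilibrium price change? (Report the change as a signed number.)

Equating demand and supply, 241 - 8p = 89 + 11p gives 19p = 152, so p* = 8.
Then q* = 241 - 8(8) = 177.
After the shift, demand is qd = 222 - 8p.
The new intersection has 133 = 19p, i.e. p = 7, q = 166.
Δp = 7 - 8 = -1.

Δp = -1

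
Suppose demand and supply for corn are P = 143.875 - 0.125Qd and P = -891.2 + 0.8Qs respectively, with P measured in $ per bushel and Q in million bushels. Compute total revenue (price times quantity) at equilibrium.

Total revenue = 4476

Rewriting in direct form: Qd = 1151 - 8P and Qs = 1114 + 1.25P.
Equating demand and supply, 1151 - 8P = 1114 + 1.25P gives 9.25P = 37, so P* = 4.
From the demand curve, Q* = 1151 - 8(4) = 1119.
Total revenue = P* × Q* = 4 × 1119 = 4476.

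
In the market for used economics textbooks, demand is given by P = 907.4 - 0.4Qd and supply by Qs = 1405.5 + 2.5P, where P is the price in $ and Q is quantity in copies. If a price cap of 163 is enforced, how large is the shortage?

Solving each curve for Q: Qd = 2268.5 - 2.5P.
With P fixed at 163, quantity demanded is 1861 and quantity supplied is 1813.
Shortage = Qd - Qs = 1861 - 1813 = 48.

Shortage = 48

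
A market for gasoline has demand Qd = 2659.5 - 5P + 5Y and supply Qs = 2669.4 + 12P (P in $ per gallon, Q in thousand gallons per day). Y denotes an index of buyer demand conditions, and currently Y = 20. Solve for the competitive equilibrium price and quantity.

With Y = 20, demand is Qd = 2759.5 - 5P.
The market clears where 2759.5 - 5P = 2669.4 + 12P. Rearranging, 17P = 90.1, hence P* = 5.3.
Then Q* = 2759.5 - 5(5.3) = 2733.

P* = 5.3, Q* = 2733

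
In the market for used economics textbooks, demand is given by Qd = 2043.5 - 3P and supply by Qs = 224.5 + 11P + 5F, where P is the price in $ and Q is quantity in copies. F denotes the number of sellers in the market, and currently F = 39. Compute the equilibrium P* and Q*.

P* = 116, Q* = 1695.5

With F = 39, supply is Qs = 419.5 + 11P.
The market clears where 2043.5 - 3P = 419.5 + 11P. Rearranging, 14P = 1624, hence P* = 116.
Substitute back: Q* = 2043.5 - 3(116) = 1695.5.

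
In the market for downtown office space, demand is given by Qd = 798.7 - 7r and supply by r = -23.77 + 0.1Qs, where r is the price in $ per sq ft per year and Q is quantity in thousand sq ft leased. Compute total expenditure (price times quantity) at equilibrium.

Total expenditure = 18734.1

Inverting to quantity form: Qs = 237.7 + 10r.
The market clears where 798.7 - 7r = 237.7 + 10r. Rearranging, 17r = 561, hence r* = 33.
Substitute back: Q* = 798.7 - 7(33) = 567.7.
Total expenditure = r* × Q* = 33 × 567.7 = 18734.1.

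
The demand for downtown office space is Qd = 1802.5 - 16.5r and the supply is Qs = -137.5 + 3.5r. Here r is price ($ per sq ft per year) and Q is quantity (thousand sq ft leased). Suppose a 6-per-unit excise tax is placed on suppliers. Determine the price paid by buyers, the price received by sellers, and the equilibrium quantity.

The tax drives a wedge r_b - r_s = 6. Substituting r_s = r_b - 6 into supply: Qs = -158.5 + 3.5r_b.
Set Qd = Qs: 1802.5 - 16.5r_b = -158.5 + 3.5r_b, so 1961 = 20r_b and r_b = 98.05.
Then r_s = 98.05 - 6 = 92.05 and Q = 1802.5 - 16.5(98.05) = 184.675.

r_b = 98.05, r_s = 92.05, Q = 184.675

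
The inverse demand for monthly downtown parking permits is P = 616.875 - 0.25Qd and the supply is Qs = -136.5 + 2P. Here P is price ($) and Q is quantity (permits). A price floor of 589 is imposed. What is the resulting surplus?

Solving each curve for Q: Qd = 2467.5 - 4P.
Evaluating both curves at the floor price 589 gives Qd = 111.5, Qs = 1041.5.
Surplus = Qs - Qd = 1041.5 - 111.5 = 930.

Surplus = 930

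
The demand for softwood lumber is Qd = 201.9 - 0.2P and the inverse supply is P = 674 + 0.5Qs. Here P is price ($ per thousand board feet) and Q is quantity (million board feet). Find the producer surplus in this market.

Producer surplus = 930.25

Rewriting in direct form: Qs = -1348 + 2P.
The market clears where 201.9 - 0.2P = -1348 + 2P. Rearranging, 2.2P = 1549.9, hence P* = 704.5.
From the demand curve, Q* = 201.9 - 0.2(704.5) = 61.
Supply choke price (Qs = 0): P = 674. Producer surplus = ½ × (704.5 - 674) × 61 = 930.25.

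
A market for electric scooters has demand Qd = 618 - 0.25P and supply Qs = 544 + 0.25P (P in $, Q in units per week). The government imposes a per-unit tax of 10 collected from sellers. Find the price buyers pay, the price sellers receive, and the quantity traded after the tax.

With a tax of 10 on sellers, they supply based on the net price P_s = P_b - 10, so Qs = 541.5 + 0.25P_b.
Market clearing requires 618 - 0.25P_b = 541.5 + 0.25P_b; hence 76.5 = 0.5P_b and P_b = 153.
Then P_s = 153 - 10 = 143 and Q = 618 - 0.25(153) = 579.75.

P_b = 153, P_s = 143, Q = 579.75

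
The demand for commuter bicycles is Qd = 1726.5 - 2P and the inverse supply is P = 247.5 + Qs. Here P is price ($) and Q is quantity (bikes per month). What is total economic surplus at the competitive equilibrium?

Inverting to quantity form: Qs = -247.5 + P.
Set Qd = Qs: 1726.5 - 2P = -247.5 + P, so 1974 = 3P and P* = 658.
Then Q* = 1726.5 - 2(658) = 410.5.
Demand choke price = 863.25; supply choke price = 247.5. CS = ½(863.25 - 658)(410.5) = 42127.5625; PS = ½(658 - 247.5)(410.5) = 84255.125. Total surplus = 126382.6875.

Total surplus = 126382.6875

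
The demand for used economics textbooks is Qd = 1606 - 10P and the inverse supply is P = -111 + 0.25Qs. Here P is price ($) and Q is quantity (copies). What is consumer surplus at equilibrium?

Solving each curve for Q: Qs = 444 + 4P.
At equilibrium Qd = Qs, so 1606 - 10P = 444 + 4P; collecting terms, 1162 = 14P and P* = 83.
From the demand curve, Q* = 1606 - 10(83) = 776.
Demand choke price (Qd = 0): P = 1606/10 = 160.6. Consumer surplus = ½ × (160.6 - 83) × 776 = 30108.8.

Consumer surplus = 30108.8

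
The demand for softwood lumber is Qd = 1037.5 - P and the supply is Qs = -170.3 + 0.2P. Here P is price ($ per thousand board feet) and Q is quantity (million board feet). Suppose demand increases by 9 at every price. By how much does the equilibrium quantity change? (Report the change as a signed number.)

ΔQ = 1.5

The market clears where 1037.5 - P = -170.3 + 0.2P. Rearranging, 1.2P = 1207.8, hence P* = 1006.5.
Then Q* = 1037.5 - 1006.5 = 31.
After the shift, demand is Qd = 1046.5 - P.
Re-solving, 1.2P = 1216.8 gives P = 1014 and Q = 32.5.
ΔQ = 32.5 - 31 = 1.5.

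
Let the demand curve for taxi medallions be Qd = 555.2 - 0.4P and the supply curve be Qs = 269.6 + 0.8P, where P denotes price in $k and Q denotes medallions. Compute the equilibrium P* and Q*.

The market clears where 555.2 - 0.4P = 269.6 + 0.8P. Rearranging, 1.2P = 285.6, hence P* = 238.
Substitute back: Q* = 555.2 - 0.4(238) = 460.

P* = 238, Q* = 460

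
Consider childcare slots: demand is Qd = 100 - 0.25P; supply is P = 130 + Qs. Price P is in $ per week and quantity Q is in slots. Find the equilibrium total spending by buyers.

Total spending by buyers = 9936

Inverting to quantity form: Qs = -130 + P.
The market clears where 100 - 0.25P = -130 + P. Rearranging, 1.25P = 230, hence P* = 184.
Plugging P* into demand: Q* = 100 - 0.25(184) = 54.
Total spending by buyers = P* × Q* = 184 × 54 = 9936.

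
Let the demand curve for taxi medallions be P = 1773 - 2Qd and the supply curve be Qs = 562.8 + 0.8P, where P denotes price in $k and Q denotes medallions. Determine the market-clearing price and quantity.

In direct form, Qd = 886.5 - 0.5P.
Equating demand and supply, 886.5 - 0.5P = 562.8 + 0.8P gives 1.3P = 323.7, so P* = 249.
Plugging P* into demand: Q* = 886.5 - 0.5(249) = 762.

P* = 249, Q* = 762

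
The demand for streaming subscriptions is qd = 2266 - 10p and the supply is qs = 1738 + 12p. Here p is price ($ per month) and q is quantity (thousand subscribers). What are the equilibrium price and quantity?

Set qd = qs: 2266 - 10p = 1738 + 12p, so 528 = 22p and p* = 24.
Plugging p* into demand: q* = 2266 - 10(24) = 2026.

p* = 24, q* = 2026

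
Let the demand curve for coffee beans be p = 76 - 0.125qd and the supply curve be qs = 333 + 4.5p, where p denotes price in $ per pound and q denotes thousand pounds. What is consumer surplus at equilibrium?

Inverting to quantity form: qd = 608 - 8p.
Equating demand and supply, 608 - 8p = 333 + 4.5p gives 12.5p = 275, so p* = 22.
From the demand curve, q* = 608 - 8(22) = 432.
Demand choke price (qd = 0): p = 608/8 = 76. Consumer surplus = ½ × (76 - 22) × 432 = 11664.

Consumer surplus = 11664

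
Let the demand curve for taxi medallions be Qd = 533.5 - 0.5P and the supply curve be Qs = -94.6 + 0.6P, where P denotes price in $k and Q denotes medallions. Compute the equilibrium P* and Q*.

P* = 571, Q* = 248

Set Qd = Qs: 533.5 - 0.5P = -94.6 + 0.6P, so 628.1 = 1.1P and P* = 571.
Substitute back: Q* = 533.5 - 0.5(571) = 248.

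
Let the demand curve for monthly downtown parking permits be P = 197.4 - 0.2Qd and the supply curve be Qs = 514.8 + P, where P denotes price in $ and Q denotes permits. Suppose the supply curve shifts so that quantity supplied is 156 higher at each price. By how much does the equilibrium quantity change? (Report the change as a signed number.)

ΔQ = 130

In direct form, Qd = 987 - 5P.
The market clears where 987 - 5P = 514.8 + P. Rearranging, 6P = 472.2, hence P* = 78.7.
Plugging P* into demand: Q* = 987 - 5(78.7) = 593.5.
After the shift, supply is Qs = 670.8 + P.
The new intersection has 316.2 = 6P, i.e. P = 52.7, Q = 723.5.
ΔQ = 723.5 - 593.5 = 130.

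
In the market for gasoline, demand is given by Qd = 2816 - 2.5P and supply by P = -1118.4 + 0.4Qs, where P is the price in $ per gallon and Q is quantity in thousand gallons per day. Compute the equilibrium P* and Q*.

P* = 4, Q* = 2806

In direct form, Qs = 2796 + 2.5P.
The market clears where 2816 - 2.5P = 2796 + 2.5P. Rearranging, 5P = 20, hence P* = 4.
From the demand curve, Q* = 2816 - 2.5(4) = 2806.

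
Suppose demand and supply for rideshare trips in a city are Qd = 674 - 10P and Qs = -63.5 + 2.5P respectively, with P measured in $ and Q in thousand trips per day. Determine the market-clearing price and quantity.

Set Qd = Qs: 674 - 10P = -63.5 + 2.5P, so 737.5 = 12.5P and P* = 59.
Substitute back: Q* = 674 - 10(59) = 84.

P* = 59, Q* = 84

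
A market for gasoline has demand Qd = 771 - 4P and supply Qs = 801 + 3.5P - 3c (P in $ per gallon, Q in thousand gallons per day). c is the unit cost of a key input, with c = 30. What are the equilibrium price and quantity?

With c = 30, supply is Qs = 711 + 3.5P.
The market clears where 771 - 4P = 711 + 3.5P. Rearranging, 7.5P = 60, hence P* = 8.
Then Q* = 771 - 4(8) = 739.

P* = 8, Q* = 739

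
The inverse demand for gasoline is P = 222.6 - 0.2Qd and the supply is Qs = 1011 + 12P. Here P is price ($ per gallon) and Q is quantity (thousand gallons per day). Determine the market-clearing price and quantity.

Solving each curve for Q: Qd = 1113 - 5P.
Equating demand and supply, 1113 - 5P = 1011 + 12P gives 17P = 102, so P* = 6.
Substitute back: Q* = 1113 - 5(6) = 1083.

P* = 6, Q* = 1083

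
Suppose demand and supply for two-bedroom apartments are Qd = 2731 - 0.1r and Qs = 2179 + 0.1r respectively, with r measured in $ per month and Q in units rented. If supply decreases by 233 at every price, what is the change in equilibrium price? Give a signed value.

Δr = 1165

The market clears where 2731 - 0.1r = 2179 + 0.1r. Rearranging, 0.2r = 552, hence r* = 2760.
Plugging r* into demand: Q* = 2731 - 0.1(2760) = 2455.
After the shift, supply is Qs = 1946 + 0.1r.
The new intersection has 785 = 0.2r, i.e. r = 3925, Q = 2338.5.
Δr = 3925 - 2760 = 1165.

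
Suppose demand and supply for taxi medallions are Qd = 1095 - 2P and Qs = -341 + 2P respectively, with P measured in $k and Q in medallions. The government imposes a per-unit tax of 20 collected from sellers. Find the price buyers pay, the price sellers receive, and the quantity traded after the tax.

P_b = 369, P_s = 349, Q = 357

Sellers keep P_s = P_b - 20 per unit, so supply in terms of the buyer price is Qs = -381 + 2P_b.
Set Qd = Qs: 1095 - 2P_b = -381 + 2P_b, so 1476 = 4P_b and P_b = 369.
Then P_s = 369 - 20 = 349 and Q = 1095 - 2(369) = 357.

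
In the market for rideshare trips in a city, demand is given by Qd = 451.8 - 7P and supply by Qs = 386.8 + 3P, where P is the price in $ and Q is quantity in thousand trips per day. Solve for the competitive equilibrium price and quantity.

P* = 6.5, Q* = 406.3

At equilibrium Qd = Qs, so 451.8 - 7P = 386.8 + 3P; collecting terms, 65 = 10P and P* = 6.5.
Substitute back: Q* = 451.8 - 7(6.5) = 406.3.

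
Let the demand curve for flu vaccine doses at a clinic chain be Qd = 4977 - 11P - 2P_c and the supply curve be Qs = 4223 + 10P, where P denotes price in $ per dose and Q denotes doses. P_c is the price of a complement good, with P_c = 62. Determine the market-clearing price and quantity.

P* = 30, Q* = 4523

With P_c = 62, demand is Qd = 4853 - 11P.
Equating demand and supply, 4853 - 11P = 4223 + 10P gives 21P = 630, so P* = 30.
From the demand curve, Q* = 4853 - 11(30) = 4523.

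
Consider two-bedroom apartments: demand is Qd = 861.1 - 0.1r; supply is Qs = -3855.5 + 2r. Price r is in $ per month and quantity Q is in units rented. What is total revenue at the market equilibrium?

Total revenue = 1429579

Set Qd = Qs: 861.1 - 0.1r = -3855.5 + 2r, so 4716.6 = 2.1r and r* = 2246.
Substitute back: Q* = 861.1 - 0.1(2246) = 636.5.
Total revenue = r* × Q* = 2246 × 636.5 = 1429579.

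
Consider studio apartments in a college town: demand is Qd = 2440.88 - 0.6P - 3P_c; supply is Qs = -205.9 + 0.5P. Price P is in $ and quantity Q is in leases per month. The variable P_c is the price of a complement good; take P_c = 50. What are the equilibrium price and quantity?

With P_c = 50, demand is Qd = 2290.88 - 0.6P.
Set Qd = Qs: 2290.88 - 0.6P = -205.9 + 0.5P, so 2496.78 = 1.1P and P* = 2269.8.
From the demand curve, Q* = 2290.88 - 0.6(2269.8) = 929.

P* = 2269.8, Q* = 929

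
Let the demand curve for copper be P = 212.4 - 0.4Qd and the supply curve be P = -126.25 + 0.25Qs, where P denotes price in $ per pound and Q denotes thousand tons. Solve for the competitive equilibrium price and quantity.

P* = 4, Q* = 521

Rewriting in direct form: Qd = 531 - 2.5P and Qs = 505 + 4P.
Equating demand and supply, 531 - 2.5P = 505 + 4P gives 6.5P = 26, so P* = 4.
Then Q* = 531 - 2.5(4) = 521.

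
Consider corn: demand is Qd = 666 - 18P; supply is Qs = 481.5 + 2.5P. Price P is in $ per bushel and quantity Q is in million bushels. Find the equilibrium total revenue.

Total revenue = 4536

Set Qd = Qs: 666 - 18P = 481.5 + 2.5P, so 184.5 = 20.5P and P* = 9.
Substitute back: Q* = 666 - 18(9) = 504.
Total revenue = P* × Q* = 9 × 504 = 4536.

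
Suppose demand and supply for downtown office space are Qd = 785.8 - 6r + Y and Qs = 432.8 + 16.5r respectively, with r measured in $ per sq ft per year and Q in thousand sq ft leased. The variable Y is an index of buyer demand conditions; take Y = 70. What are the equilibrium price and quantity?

r* = 18.8, Q* = 743

With Y = 70, demand is Qd = 855.8 - 6r.
Set Qd = Qs: 855.8 - 6r = 432.8 + 16.5r, so 423 = 22.5r and r* = 18.8.
Then Q* = 855.8 - 6(18.8) = 743.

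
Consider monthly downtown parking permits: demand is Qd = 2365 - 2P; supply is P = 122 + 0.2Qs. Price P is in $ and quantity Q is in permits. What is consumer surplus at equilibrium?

Consumer surplus = 573806.25

In direct form, Qs = -610 + 5P.
Equating demand and supply, 2365 - 2P = -610 + 5P gives 7P = 2975, so P* = 425.
Then Q* = 2365 - 2(425) = 1515.
Demand choke price (Qd = 0): P = 2365/2 = 1182.5. Consumer surplus = ½ × (1182.5 - 425) × 1515 = 573806.25.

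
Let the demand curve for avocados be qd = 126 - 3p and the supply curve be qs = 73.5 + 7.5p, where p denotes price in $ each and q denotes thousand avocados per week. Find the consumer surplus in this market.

Consumer surplus = 2053.5

Set qd = qs: 126 - 3p = 73.5 + 7.5p, so 52.5 = 10.5p and p* = 5.
Then q* = 126 - 3(5) = 111.
Demand choke price (qd = 0): p = 126/3 = 42. Consumer surplus = ½ × (42 - 5) × 111 = 2053.5.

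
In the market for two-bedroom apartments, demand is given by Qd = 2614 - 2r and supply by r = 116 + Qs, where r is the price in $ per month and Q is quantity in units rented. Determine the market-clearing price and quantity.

r* = 910, Q* = 794

Rewriting in direct form: Qs = -116 + r.
Set Qd = Qs: 2614 - 2r = -116 + r, so 2730 = 3r and r* = 910.
From the demand curve, Q* = 2614 - 2(910) = 794.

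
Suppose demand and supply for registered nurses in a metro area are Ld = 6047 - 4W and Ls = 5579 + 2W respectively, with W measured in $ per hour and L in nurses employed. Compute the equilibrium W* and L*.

At equilibrium Ld = Ls, so 6047 - 4W = 5579 + 2W; collecting terms, 468 = 6W and W* = 78.
Substitute back: L* = 6047 - 4(78) = 5735.

W* = 78, L* = 5735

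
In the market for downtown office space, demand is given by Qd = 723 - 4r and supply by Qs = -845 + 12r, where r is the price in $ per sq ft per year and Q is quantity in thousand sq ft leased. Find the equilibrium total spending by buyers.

The market clears where 723 - 4r = -845 + 12r. Rearranging, 16r = 1568, hence r* = 98.
Then Q* = 723 - 4(98) = 331.
Total spending by buyers = r* × Q* = 98 × 331 = 32438.

Total spending by buyers = 32438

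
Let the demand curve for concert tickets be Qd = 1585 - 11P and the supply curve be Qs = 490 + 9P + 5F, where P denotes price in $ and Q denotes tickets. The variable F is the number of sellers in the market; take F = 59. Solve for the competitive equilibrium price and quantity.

With F = 59, supply is Qs = 785 + 9P.
Set Qd = Qs: 1585 - 11P = 785 + 9P, so 800 = 20P and P* = 40.
Substitute back: Q* = 1585 - 11(40) = 1145.

P* = 40, Q* = 1145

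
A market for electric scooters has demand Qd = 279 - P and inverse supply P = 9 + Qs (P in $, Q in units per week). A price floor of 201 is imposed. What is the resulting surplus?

Solving each curve for Q: Qs = -9 + P.
At P = 201: Qd = 78 and Qs = 192.
Surplus = Qs - Qd = 192 - 78 = 114.

Surplus = 114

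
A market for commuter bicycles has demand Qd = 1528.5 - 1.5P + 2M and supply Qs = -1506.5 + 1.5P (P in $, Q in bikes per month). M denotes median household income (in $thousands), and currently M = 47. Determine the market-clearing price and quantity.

P* = 1043, Q* = 58

With M = 47, demand is Qd = 1622.5 - 1.5P.
Equating demand and supply, 1622.5 - 1.5P = -1506.5 + 1.5P gives 3P = 3129, so P* = 1043.
From the demand curve, Q* = 1622.5 - 1.5(1043) = 58.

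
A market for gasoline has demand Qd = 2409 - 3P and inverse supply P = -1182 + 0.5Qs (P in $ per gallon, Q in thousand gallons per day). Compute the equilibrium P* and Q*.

Solving each curve for Q: Qs = 2364 + 2P.
At equilibrium Qd = Qs, so 2409 - 3P = 2364 + 2P; collecting terms, 45 = 5P and P* = 9.
Then Q* = 2409 - 3(9) = 2382.

P* = 9, Q* = 2382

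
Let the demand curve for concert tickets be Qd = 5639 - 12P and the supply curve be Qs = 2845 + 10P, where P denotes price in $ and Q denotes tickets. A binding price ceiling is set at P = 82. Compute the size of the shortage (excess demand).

Shortage = 990

Evaluating both curves at the ceiling price 82 gives Qd = 4655, Qs = 3665.
Shortage = Qd - Qs = 4655 - 3665 = 990.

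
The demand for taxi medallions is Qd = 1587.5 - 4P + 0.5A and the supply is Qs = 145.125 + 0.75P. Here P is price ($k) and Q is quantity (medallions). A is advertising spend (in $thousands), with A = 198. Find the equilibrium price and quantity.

With A = 198, demand is Qd = 1686.5 - 4P.
At equilibrium Qd = Qs, so 1686.5 - 4P = 145.125 + 0.75P; collecting terms, 1541.375 = 4.75P and P* = 324.5.
Substitute back: Q* = 1686.5 - 4(324.5) = 388.5.

P* = 324.5, Q* = 388.5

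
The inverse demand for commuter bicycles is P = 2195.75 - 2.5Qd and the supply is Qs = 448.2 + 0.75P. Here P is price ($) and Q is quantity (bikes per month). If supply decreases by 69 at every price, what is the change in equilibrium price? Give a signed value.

Solving each curve for Q: Qd = 878.3 - 0.4P.
Set Qd = Qs: 878.3 - 0.4P = 448.2 + 0.75P, so 430.1 = 1.15P and P* = 374.
Substitute back: Q* = 878.3 - 0.4(374) = 728.7.
After the shift, supply is Qs = 379.2 + 0.75P.
Re-solving, 1.15P = 499.1 gives P = 434 and Q = 704.7.
ΔP = 434 - 374 = 60.

ΔP = 60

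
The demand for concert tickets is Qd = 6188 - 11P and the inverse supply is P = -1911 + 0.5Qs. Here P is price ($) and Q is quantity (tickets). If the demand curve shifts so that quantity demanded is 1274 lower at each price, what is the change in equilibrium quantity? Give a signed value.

Inverting to quantity form: Qs = 3822 + 2P.
At equilibrium Qd = Qs, so 6188 - 11P = 3822 + 2P; collecting terms, 2366 = 13P and P* = 182.
Then Q* = 6188 - 11(182) = 4186.
After the shift, demand is Qd = 4914 - 11P.
New equilibrium: 1092 = 13P, so P = 84 and Q = 3990.
ΔQ = 3990 - 4186 = -196.

ΔQ = -196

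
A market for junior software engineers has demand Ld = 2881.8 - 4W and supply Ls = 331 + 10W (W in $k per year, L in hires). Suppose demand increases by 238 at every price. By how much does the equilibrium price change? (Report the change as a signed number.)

ΔW = 17

At equilibrium Ld = Ls, so 2881.8 - 4W = 331 + 10W; collecting terms, 2550.8 = 14W and W* = 182.2.
Then L* = 2881.8 - 4(182.2) = 2153.
After the shift, demand is Ld = 3119.8 - 4W.
New equilibrium: 2788.8 = 14W, so W = 199.2 and L = 2323.
ΔW = 199.2 - 182.2 = 17.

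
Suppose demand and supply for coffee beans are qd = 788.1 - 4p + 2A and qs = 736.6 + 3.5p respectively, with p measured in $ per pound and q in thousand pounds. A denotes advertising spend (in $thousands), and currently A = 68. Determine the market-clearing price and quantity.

With A = 68, demand is qd = 924.1 - 4p.
The market clears where 924.1 - 4p = 736.6 + 3.5p. Rearranging, 7.5p = 187.5, hence p* = 25.
Plugging p* into demand: q* = 924.1 - 4(25) = 824.1.

p* = 25, q* = 824.1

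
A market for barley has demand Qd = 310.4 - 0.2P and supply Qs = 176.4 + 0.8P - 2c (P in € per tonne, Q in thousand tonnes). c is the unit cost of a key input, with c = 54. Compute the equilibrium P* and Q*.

P* = 242, Q* = 262

With c = 54, supply is Qs = 68.4 + 0.8P.
Set Qd = Qs: 310.4 - 0.2P = 68.4 + 0.8P, so 242 = P and P* = 242.
From the demand curve, Q* = 310.4 - 0.2(242) = 262.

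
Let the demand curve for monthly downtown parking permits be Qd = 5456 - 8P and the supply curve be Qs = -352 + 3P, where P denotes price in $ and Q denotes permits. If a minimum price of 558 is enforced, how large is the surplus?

Evaluating both curves at the floor price 558 gives Qd = 992, Qs = 1322.
Surplus = Qs - Qd = 1322 - 992 = 330.

Surplus = 330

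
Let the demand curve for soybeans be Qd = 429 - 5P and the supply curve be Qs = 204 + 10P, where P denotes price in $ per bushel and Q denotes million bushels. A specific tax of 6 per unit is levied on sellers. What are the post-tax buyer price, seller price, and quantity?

The tax drives a wedge P_b - P_s = 6. Substituting P_s = P_b - 6 into supply: Qs = 144 + 10P_b.
Market clearing requires 429 - 5P_b = 144 + 10P_b; hence 285 = 15P_b and P_b = 19.
So P_s = 13 and the quantity traded is Q = 429 - 5(19) = 334.

P_b = 19, P_s = 13, Q = 334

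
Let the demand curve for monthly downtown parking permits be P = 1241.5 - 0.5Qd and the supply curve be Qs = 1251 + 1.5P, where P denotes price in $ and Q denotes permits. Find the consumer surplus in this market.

Consumer surplus = 791210.25

Inverting to quantity form: Qd = 2483 - 2P.
Equating demand and supply, 2483 - 2P = 1251 + 1.5P gives 3.5P = 1232, so P* = 352.
From the demand curve, Q* = 2483 - 2(352) = 1779.
Demand choke price (Qd = 0): P = 2483/2 = 1241.5. Consumer surplus = ½ × (1241.5 - 352) × 1779 = 791210.25.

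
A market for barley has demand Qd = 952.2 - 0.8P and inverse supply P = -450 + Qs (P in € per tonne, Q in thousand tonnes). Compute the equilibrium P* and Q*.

P* = 279, Q* = 729

Inverting to quantity form: Qs = 450 + P.
Set Qd = Qs: 952.2 - 0.8P = 450 + P, so 502.2 = 1.8P and P* = 279.
Then Q* = 952.2 - 0.8(279) = 729.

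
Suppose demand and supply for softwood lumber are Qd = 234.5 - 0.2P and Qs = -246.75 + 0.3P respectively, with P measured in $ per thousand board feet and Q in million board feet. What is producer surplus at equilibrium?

Producer surplus = 2940

Set Qd = Qs: 234.5 - 0.2P = -246.75 + 0.3P, so 481.25 = 0.5P and P* = 962.5.
From the demand curve, Q* = 234.5 - 0.2(962.5) = 42.
Supply choke price (Qs = 0): P = 822.5. Producer surplus = ½ × (962.5 - 822.5) × 42 = 2940.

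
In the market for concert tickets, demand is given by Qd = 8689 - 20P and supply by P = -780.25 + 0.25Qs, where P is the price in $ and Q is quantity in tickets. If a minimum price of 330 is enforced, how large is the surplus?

Surplus = 2352

Rewriting in direct form: Qs = 3121 + 4P.
With P fixed at 330, quantity demanded is 2089 and quantity supplied is 4441.
Surplus = Qs - Qd = 4441 - 2089 = 2352.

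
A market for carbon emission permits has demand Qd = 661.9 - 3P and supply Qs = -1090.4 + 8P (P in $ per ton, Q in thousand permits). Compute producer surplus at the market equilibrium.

Producer surplus = 2116

Equating demand and supply, 661.9 - 3P = -1090.4 + 8P gives 11P = 1752.3, so P* = 159.3.
Then Q* = 661.9 - 3(159.3) = 184.
Supply choke price (Qs = 0): P = 136.3. Producer surplus = ½ × (159.3 - 136.3) × 184 = 2116.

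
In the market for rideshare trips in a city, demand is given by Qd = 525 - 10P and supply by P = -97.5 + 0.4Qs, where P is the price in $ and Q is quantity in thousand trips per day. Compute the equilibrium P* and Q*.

In direct form, Qs = 243.75 + 2.5P.
Set Qd = Qs: 525 - 10P = 243.75 + 2.5P, so 281.25 = 12.5P and P* = 22.5.
Plugging P* into demand: Q* = 525 - 10(22.5) = 300.

P* = 22.5, Q* = 300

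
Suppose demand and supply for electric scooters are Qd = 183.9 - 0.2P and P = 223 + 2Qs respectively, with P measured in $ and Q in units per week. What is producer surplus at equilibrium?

Inverting to quantity form: Qs = -111.5 + 0.5P.
The market clears where 183.9 - 0.2P = -111.5 + 0.5P. Rearranging, 0.7P = 295.4, hence P* = 422.
Then Q* = 183.9 - 0.2(422) = 99.5.
Supply choke price (Qs = 0): P = 223. Producer surplus = ½ × (422 - 223) × 99.5 = 9900.25.

Producer surplus = 9900.25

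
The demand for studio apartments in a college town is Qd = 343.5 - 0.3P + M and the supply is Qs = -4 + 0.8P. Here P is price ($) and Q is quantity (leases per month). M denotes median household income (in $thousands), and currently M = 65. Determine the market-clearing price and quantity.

P* = 375, Q* = 296

With M = 65, demand is Qd = 408.5 - 0.3P.
Equating demand and supply, 408.5 - 0.3P = -4 + 0.8P gives 1.1P = 412.5, so P* = 375.
Substitute back: Q* = 408.5 - 0.3(375) = 296.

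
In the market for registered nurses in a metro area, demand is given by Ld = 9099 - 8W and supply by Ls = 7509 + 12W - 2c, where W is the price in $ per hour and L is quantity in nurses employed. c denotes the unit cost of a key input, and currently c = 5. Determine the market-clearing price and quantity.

W* = 80, L* = 8459

With c = 5, supply is Ls = 7499 + 12W.
At equilibrium Ld = Ls, so 9099 - 8W = 7499 + 12W; collecting terms, 1600 = 20W and W* = 80.
Substitute back: L* = 9099 - 8(80) = 8459.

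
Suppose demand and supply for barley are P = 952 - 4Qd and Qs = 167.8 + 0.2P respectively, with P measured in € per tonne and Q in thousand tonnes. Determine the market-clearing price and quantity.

P* = 156, Q* = 199

Inverting to quantity form: Qd = 238 - 0.25P.
Equating demand and supply, 238 - 0.25P = 167.8 + 0.2P gives 0.45P = 70.2, so P* = 156.
Then Q* = 238 - 0.25(156) = 199.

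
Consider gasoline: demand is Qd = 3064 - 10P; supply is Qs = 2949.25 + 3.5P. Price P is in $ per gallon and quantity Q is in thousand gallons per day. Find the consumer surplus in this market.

Consumer surplus = 443722.05

At equilibrium Qd = Qs, so 3064 - 10P = 2949.25 + 3.5P; collecting terms, 114.75 = 13.5P and P* = 8.5.
From the demand curve, Q* = 3064 - 10(8.5) = 2979.
Demand choke price (Qd = 0): P = 3064/10 = 306.4. Consumer surplus = ½ × (306.4 - 8.5) × 2979 = 443722.05.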